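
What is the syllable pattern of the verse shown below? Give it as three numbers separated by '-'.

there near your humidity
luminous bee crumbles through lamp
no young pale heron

Line 1: "there near your humidity": 1+1+1+4 = 7
Line 2: "luminous bee crumbles through lamp": 3+1+2+1+1 = 8
Line 3: "no young pale heron": 1+1+1+2 = 5

7-8-5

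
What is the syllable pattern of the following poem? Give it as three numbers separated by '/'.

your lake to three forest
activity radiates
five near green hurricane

6/7/6

Line 1: your (1), lake (1), to (1), three (1), forest (2) → 6
Line 2: activity (4), radiates (3) → 7
Line 3: five (1), near (1), green (1), hurricane (3) → 6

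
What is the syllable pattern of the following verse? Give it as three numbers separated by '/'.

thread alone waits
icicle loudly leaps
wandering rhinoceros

4/6/7

Line 1: thread (1), alone (2), waits (1) → 4
Line 2: icicle (3), loudly (2), leaps (1) → 6
Line 3: wandering (3), rhinoceros (4) → 7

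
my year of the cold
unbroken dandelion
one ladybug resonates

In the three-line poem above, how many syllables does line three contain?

Line three: one (1), ladybug (3), resonates (3) → 7

7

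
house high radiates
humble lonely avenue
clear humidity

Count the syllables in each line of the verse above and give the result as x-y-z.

5-7-5

Line 1: house(1) + high(1) + radiates(3) = 5
Line 2: humble(2) + lonely(2) + avenue(3) = 7
Line 3: clear(1) + humidity(4) = 5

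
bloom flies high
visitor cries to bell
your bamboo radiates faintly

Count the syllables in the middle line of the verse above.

6

The middle line: "visitor cries to bell": 3+1+1+1 = 6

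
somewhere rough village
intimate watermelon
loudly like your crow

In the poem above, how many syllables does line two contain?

7

Line two: "intimate watermelon": 3+4 = 7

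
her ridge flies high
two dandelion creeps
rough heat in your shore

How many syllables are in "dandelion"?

4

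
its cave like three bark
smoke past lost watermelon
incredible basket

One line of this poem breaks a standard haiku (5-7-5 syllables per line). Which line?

Line 3

Line 1: "its cave like three bark": 1+1+1+1+1 = 5 ✓
Line 2: "smoke past lost watermelon": 1+1+1+4 = 7 ✓
Line 3: "incredible basket": 4+2 = 6 (expected 5)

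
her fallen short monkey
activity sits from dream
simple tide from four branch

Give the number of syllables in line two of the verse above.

7

Line two: "activity sits from dream": 4+1+1+1 = 7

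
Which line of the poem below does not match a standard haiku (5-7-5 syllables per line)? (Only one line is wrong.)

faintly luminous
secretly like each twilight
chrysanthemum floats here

The third line

Line 1: faintly (2), luminous (3) → 5 ✓
Line 2: secretly (3), like (1), each (1), twilight (2) → 7 ✓
Line 3: chrysanthemum (4), floats (1), here (1) → 6 (expected 5)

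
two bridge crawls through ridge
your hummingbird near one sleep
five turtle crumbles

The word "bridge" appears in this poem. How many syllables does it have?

1

"bridge" has 1 syllable.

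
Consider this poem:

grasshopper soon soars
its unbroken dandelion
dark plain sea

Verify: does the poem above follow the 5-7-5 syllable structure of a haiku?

Line 1: grasshopper (3), soon (1), soars (1) → 5 ✓
Line 2: its (1), unbroken (3), dandelion (4) → 8 (expected 7)
Line 3: dark (1), plain (1), sea (1) → 3 (expected 5)

No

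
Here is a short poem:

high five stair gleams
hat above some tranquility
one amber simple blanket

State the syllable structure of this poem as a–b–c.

4–8–7

Line 1: high (1), five (1), stair (1), gleams (1) → 4
Line 2: hat (1), above (2), some (1), tranquility (4) → 8
Line 3: one (1), amber (2), simple (2), blanket (2) → 7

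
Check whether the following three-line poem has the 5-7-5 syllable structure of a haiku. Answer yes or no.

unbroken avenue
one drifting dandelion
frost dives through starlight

Line 1: "unbroken avenue": 3+3 = 6 (expected 5)
Line 2: "one drifting dandelion": 1+2+4 = 7 ✓
Line 3: "frost dives through starlight": 1+1+1+2 = 5 ✓

No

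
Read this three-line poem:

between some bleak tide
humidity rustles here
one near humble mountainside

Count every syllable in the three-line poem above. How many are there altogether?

19

Line 1: between(2) + some(1) + bleak(1) + tide(1) = 5
Line 2: humidity(4) + rustles(2) + here(1) = 7
Line 3: one(1) + near(1) + humble(2) + mountainside(3) = 7
Total: 5 + 7 + 7 = 19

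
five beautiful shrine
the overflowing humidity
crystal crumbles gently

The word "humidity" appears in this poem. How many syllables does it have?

4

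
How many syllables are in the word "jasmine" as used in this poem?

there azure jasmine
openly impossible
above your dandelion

2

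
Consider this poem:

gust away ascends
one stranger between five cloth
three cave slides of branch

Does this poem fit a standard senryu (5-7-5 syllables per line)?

Line 1: gust (1), away (2), ascends (2) → 5 ✓
Line 2: one (1), stranger (2), between (2), five (1), cloth (1) → 7 ✓
Line 3: three (1), cave (1), slides (1), of (1), branch (1) → 5 ✓

Yes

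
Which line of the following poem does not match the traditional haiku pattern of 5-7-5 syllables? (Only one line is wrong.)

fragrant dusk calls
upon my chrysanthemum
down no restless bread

Line 1: "fragrant dusk calls": 2+1+1 = 4 (expected 5)
Line 2: "upon my chrysanthemum": 2+1+4 = 7 ✓
Line 3: "down no restless bread": 1+1+2+1 = 5 ✓

Line 1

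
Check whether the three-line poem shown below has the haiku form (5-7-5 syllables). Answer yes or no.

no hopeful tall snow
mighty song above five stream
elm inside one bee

Yes

Line 1: no(1) + hopeful(2) + tall(1) + snow(1) = 5 ✓
Line 2: mighty(2) + song(1) + above(2) + five(1) + stream(1) = 7 ✓
Line 3: elm(1) + inside(2) + one(1) + bee(1) = 5 ✓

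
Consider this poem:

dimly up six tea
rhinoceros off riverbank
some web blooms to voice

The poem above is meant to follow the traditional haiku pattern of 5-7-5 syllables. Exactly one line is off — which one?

Line 1: dimly(2) + up(1) + six(1) + tea(1) = 5 ✓
Line 2: rhinoceros(4) + off(1) + riverbank(3) = 8 (expected 7)
Line 3: some(1) + web(1) + blooms(1) + to(1) + voice(1) = 5 ✓

The second line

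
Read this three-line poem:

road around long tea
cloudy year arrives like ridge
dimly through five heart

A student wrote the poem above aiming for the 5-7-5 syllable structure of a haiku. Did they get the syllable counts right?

Yes

Line 1: road(1) + around(2) + long(1) + tea(1) = 5 ✓
Line 2: cloudy(2) + year(1) + arrives(2) + like(1) + ridge(1) = 7 ✓
Line 3: dimly(2) + through(1) + five(1) + heart(1) = 5 ✓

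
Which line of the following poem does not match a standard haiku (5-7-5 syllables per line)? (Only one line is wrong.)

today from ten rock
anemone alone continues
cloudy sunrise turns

The second line

Line 1: "today from ten rock": 2+1+1+1 = 5 ✓
Line 2: "anemone alone continues": 4+2+3 = 9 (expected 7)
Line 3: "cloudy sunrise turns": 2+2+1 = 5 ✓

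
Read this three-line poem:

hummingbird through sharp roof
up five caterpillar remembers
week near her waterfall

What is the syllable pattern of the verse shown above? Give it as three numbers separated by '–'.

Line 1: "hummingbird through sharp roof": 3+1+1+1 = 6
Line 2: "up five caterpillar remembers": 1+1+4+3 = 9
Line 3: "week near her waterfall": 1+1+1+3 = 6

6–9–6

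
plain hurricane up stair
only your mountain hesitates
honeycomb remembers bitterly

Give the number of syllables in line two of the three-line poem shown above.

Line two: only(2) + your(1) + mountain(2) + hesitates(3) = 8

8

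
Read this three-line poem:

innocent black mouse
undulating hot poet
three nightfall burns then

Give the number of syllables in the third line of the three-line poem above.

5

The third line: "three nightfall burns then": 1+2+1+1 = 5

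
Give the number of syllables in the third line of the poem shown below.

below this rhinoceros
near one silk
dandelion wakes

The third line: dandelion (4), wakes (1) → 5

5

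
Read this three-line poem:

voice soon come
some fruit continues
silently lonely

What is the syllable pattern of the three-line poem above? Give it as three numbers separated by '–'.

Line 1: voice (1), soon (1), come (1) → 3
Line 2: some (1), fruit (1), continues (3) → 5
Line 3: silently (3), lonely (2) → 5

3–5–5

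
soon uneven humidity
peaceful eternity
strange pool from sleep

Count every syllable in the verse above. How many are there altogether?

18

Line 1: soon (1), uneven (3), humidity (4) → 8
Line 2: peaceful (2), eternity (4) → 6
Line 3: strange (1), pool (1), from (1), sleep (1) → 4
Total: 8 + 6 + 4 = 18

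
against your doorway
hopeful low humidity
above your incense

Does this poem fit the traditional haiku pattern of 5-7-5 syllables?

Yes

Line 1: "against your doorway": 2+1+2 = 5 ✓
Line 2: "hopeful low humidity": 2+1+4 = 7 ✓
Line 3: "above your incense": 2+1+2 = 5 ✓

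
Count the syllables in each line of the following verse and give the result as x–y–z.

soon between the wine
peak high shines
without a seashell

5–3–5

Line 1: soon(1) + between(2) + the(1) + wine(1) = 5
Line 2: peak(1) + high(1) + shines(1) = 3
Line 3: without(2) + a(1) + seashell(2) = 5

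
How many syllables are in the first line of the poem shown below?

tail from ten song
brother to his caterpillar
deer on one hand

4

The first line: tail(1) + from(1) + ten(1) + song(1) = 4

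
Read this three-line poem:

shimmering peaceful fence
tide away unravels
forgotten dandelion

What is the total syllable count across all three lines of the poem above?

Line 1: "shimmering peaceful fence": 3+2+1 = 6
Line 2: "tide away unravels": 1+2+3 = 6
Line 3: "forgotten dandelion": 3+4 = 7
Total: 6 + 6 + 7 = 19

19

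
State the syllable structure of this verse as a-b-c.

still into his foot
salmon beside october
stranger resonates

5-7-5

Line 1: "still into his foot": 1+2+1+1 = 5
Line 2: "salmon beside october": 2+2+3 = 7
Line 3: "stranger resonates": 2+3 = 5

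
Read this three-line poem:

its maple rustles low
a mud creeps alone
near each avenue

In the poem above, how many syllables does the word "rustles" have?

2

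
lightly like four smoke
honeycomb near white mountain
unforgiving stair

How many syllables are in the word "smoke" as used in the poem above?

1

"smoke" has 1 syllable.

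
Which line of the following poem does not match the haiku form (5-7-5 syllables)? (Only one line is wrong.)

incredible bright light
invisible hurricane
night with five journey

Line 1: incredible(4) + bright(1) + light(1) = 6 (expected 5)
Line 2: invisible(4) + hurricane(3) = 7 ✓
Line 3: night(1) + with(1) + five(1) + journey(2) = 5 ✓

The first line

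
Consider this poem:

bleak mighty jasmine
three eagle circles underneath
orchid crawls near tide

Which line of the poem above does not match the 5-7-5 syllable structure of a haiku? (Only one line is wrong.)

Line 1: bleak (1), mighty (2), jasmine (2) → 5 ✓
Line 2: three (1), eagle (2), circles (2), underneath (3) → 8 (expected 7)
Line 3: orchid (2), crawls (1), near (1), tide (1) → 5 ✓

Line 2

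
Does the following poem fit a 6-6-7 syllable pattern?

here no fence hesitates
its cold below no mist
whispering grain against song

Yes

Line 1: "here no fence hesitates": 1+1+1+3 = 6 ✓
Line 2: "its cold below no mist": 1+1+2+1+1 = 6 ✓
Line 3: "whispering grain against song": 3+1+2+1 = 7 ✓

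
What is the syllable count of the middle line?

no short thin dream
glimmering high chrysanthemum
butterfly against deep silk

The middle line: "glimmering high chrysanthemum": 3+1+4 = 8

8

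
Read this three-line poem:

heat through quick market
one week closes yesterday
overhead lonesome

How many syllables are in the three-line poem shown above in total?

Line 1: "heat through quick market": 1+1+1+2 = 5
Line 2: "one week closes yesterday": 1+1+2+3 = 7
Line 3: "overhead lonesome": 3+2 = 5
Total: 5 + 7 + 5 = 17

17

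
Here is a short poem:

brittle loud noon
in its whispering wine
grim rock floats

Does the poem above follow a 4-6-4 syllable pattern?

No

Line 1: "brittle loud noon": 2+1+1 = 4 ✓
Line 2: "in its whispering wine": 1+1+3+1 = 6 ✓
Line 3: "grim rock floats": 1+1+1 = 3 (expected 4)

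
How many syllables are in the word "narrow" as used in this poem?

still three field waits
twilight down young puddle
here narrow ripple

2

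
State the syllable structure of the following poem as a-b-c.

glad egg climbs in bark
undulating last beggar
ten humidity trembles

Line 1: glad (1), egg (1), climbs (1), in (1), bark (1) → 5
Line 2: undulating (4), last (1), beggar (2) → 7
Line 3: ten (1), humidity (4), trembles (2) → 7

5-7-7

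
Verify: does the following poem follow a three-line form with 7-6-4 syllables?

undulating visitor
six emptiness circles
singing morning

Line 1: undulating (4), visitor (3) → 7 ✓
Line 2: six (1), emptiness (3), circles (2) → 6 ✓
Line 3: singing (2), morning (2) → 4 ✓

Yes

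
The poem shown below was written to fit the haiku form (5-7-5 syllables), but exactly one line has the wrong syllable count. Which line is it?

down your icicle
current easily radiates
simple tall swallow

Line 1: down(1) + your(1) + icicle(3) = 5 ✓
Line 2: current(2) + easily(3) + radiates(3) = 8 (expected 7)
Line 3: simple(2) + tall(1) + swallow(2) = 5 ✓

Line 2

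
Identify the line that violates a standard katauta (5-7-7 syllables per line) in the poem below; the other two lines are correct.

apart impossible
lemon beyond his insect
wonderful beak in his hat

Line 1: "apart impossible": 2+4 = 6 (expected 5)
Line 2: "lemon beyond his insect": 2+2+1+2 = 7 ✓
Line 3: "wonderful beak in his hat": 3+1+1+1+1 = 7 ✓

The first line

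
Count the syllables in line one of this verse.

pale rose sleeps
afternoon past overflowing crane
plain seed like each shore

Line one: pale(1) + rose(1) + sleeps(1) = 3

3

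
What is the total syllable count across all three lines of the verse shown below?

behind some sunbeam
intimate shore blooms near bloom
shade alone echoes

17

Line 1: behind (2), some (1), sunbeam (2) → 5
Line 2: intimate (3), shore (1), blooms (1), near (1), bloom (1) → 7
Line 3: shade (1), alone (2), echoes (2) → 5
Total: 5 + 7 + 5 = 17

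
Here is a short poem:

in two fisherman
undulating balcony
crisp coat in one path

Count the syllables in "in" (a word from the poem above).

"in" has 1 syllable.

1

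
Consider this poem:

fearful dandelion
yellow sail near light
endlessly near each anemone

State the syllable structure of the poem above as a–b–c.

Line 1: fearful(2) + dandelion(4) = 6
Line 2: yellow(2) + sail(1) + near(1) + light(1) = 5
Line 3: endlessly(3) + near(1) + each(1) + anemone(4) = 9

6–5–9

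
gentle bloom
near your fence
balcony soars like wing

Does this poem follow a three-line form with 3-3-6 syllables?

Yes

Line 1: "gentle bloom": 2+1 = 3 ✓
Line 2: "near your fence": 1+1+1 = 3 ✓
Line 3: "balcony soars like wing": 3+1+1+1 = 6 ✓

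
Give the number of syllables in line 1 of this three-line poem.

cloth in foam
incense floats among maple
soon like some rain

3

Line 1: cloth(1) + in(1) + foam(1) = 3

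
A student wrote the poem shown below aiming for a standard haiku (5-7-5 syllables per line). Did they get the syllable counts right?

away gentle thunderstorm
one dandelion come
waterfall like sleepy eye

Line 1: away(2) + gentle(2) + thunderstorm(3) = 7 (expected 5)
Line 2: one(1) + dandelion(4) + come(1) = 6 (expected 7)
Line 3: waterfall(3) + like(1) + sleepy(2) + eye(1) = 7 (expected 5)

No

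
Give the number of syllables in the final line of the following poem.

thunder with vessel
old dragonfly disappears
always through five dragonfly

The final line: "always through five dragonfly": 2+1+1+3 = 7

7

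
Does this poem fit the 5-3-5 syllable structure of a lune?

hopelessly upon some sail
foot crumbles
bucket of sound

Line 1: hopelessly(3) + upon(2) + some(1) + sail(1) = 7 (expected 5)
Line 2: foot(1) + crumbles(2) = 3 ✓
Line 3: bucket(2) + of(1) + sound(1) = 4 (expected 5)

No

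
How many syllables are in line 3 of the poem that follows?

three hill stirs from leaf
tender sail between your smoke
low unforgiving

5

Line 3: low(1) + unforgiving(4) = 5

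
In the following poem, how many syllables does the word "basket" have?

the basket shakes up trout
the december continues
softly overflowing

2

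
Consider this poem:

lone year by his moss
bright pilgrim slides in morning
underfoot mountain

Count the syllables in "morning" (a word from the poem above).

2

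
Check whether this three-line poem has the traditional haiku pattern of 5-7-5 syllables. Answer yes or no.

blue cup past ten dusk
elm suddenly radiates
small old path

Line 1: "blue cup past ten dusk": 1+1+1+1+1 = 5 ✓
Line 2: "elm suddenly radiates": 1+3+3 = 7 ✓
Line 3: "small old path": 1+1+1 = 3 (expected 5)

No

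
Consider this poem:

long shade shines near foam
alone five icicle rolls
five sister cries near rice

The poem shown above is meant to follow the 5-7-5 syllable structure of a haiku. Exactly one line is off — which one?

Line 1: "long shade shines near foam": 1+1+1+1+1 = 5 ✓
Line 2: "alone five icicle rolls": 2+1+3+1 = 7 ✓
Line 3: "five sister cries near rice": 1+2+1+1+1 = 6 (expected 5)

Line 3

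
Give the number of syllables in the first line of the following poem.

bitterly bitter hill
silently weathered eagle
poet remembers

6

The first line: "bitterly bitter hill": 3+2+1 = 6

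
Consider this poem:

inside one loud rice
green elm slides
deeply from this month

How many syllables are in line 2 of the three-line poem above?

Line 2: green (1), elm (1), slides (1) → 3

3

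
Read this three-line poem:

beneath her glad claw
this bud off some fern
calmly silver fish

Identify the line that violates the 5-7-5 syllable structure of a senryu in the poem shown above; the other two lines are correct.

Line 1: "beneath her glad claw": 2+1+1+1 = 5 ✓
Line 2: "this bud off some fern": 1+1+1+1+1 = 5 (expected 7)
Line 3: "calmly silver fish": 2+2+1 = 5 ✓

The second line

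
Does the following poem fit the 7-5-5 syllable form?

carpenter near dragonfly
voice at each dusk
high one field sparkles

Line 1: carpenter(3) + near(1) + dragonfly(3) = 7 ✓
Line 2: voice(1) + at(1) + each(1) + dusk(1) = 4 (expected 5)
Line 3: high(1) + one(1) + field(1) + sparkles(2) = 5 ✓

No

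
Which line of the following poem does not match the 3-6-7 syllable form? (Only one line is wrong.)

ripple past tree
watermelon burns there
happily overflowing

Line 1

Line 1: ripple (2), past (1), tree (1) → 4 (expected 3)
Line 2: watermelon (4), burns (1), there (1) → 6 ✓
Line 3: happily (3), overflowing (4) → 7 ✓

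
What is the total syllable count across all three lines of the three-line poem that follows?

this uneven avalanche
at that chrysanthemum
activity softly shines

Line 1: this (1), uneven (3), avalanche (3) → 7
Line 2: at (1), that (1), chrysanthemum (4) → 6
Line 3: activity (4), softly (2), shines (1) → 7
Total: 7 + 6 + 7 = 20

20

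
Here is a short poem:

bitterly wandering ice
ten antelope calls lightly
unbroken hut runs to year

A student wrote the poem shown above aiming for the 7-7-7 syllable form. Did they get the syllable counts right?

Yes

Line 1: "bitterly wandering ice": 3+3+1 = 7 ✓
Line 2: "ten antelope calls lightly": 1+3+1+2 = 7 ✓
Line 3: "unbroken hut runs to year": 3+1+1+1+1 = 7 ✓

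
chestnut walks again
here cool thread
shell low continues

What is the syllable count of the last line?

5

The last line: shell (1), low (1), continues (3) → 5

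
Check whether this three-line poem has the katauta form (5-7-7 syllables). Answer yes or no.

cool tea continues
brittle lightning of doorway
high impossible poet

Line 1: "cool tea continues": 1+1+3 = 5 ✓
Line 2: "brittle lightning of doorway": 2+2+1+2 = 7 ✓
Line 3: "high impossible poet": 1+4+2 = 7 ✓

Yes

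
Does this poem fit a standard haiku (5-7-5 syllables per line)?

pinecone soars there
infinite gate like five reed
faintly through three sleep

Line 1: "pinecone soars there": 2+1+1 = 4 (expected 5)
Line 2: "infinite gate like five reed": 3+1+1+1+1 = 7 ✓
Line 3: "faintly through three sleep": 2+1+1+1 = 5 ✓

No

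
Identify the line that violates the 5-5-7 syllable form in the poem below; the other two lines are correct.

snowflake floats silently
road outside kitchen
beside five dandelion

Line 1

Line 1: snowflake(2) + floats(1) + silently(3) = 6 (expected 5)
Line 2: road(1) + outside(2) + kitchen(2) = 5 ✓
Line 3: beside(2) + five(1) + dandelion(4) = 7 ✓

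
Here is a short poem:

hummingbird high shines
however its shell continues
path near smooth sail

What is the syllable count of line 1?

5

Line 1: "hummingbird high shines": 3+1+1 = 5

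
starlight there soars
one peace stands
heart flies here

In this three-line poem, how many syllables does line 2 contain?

3

Line 2: one(1) + peace(1) + stands(1) = 3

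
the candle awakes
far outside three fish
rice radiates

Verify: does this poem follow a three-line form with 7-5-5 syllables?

No

Line 1: the(1) + candle(2) + awakes(2) = 5 (expected 7)
Line 2: far(1) + outside(2) + three(1) + fish(1) = 5 ✓
Line 3: rice(1) + radiates(3) = 4 (expected 5)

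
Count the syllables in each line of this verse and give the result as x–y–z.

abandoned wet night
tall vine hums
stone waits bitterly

5–3–5

Line 1: "abandoned wet night": 3+1+1 = 5
Line 2: "tall vine hums": 1+1+1 = 3
Line 3: "stone waits bitterly": 1+1+3 = 5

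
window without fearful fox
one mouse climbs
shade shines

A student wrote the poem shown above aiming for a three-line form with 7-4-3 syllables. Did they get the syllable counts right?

No

Line 1: window (2), without (2), fearful (2), fox (1) → 7 ✓
Line 2: one (1), mouse (1), climbs (1) → 3 (expected 4)
Line 3: shade (1), shines (1) → 2 (expected 3)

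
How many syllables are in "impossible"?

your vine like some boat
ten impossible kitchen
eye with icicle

4

"impossible" has 4 syllables.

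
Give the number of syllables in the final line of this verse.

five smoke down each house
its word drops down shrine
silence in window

The final line: silence (2), in (1), window (2) → 5

5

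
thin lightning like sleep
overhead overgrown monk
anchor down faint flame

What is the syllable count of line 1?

5

Line 1: thin(1) + lightning(2) + like(1) + sleep(1) = 5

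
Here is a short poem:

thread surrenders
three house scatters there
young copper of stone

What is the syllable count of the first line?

The first line: "thread surrenders": 1+3 = 4

4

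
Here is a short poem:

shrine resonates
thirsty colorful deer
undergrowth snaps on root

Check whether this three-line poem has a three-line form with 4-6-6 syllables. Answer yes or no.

Line 1: shrine (1), resonates (3) → 4 ✓
Line 2: thirsty (2), colorful (3), deer (1) → 6 ✓
Line 3: undergrowth (3), snaps (1), on (1), root (1) → 6 ✓

Yes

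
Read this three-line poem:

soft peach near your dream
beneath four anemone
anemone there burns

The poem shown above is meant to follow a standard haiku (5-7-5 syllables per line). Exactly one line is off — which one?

Line 1: soft(1) + peach(1) + near(1) + your(1) + dream(1) = 5 ✓
Line 2: beneath(2) + four(1) + anemone(4) = 7 ✓
Line 3: anemone(4) + there(1) + burns(1) = 6 (expected 5)

The third line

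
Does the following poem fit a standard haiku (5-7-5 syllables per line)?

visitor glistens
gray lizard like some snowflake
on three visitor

Yes

Line 1: visitor(3) + glistens(2) = 5 ✓
Line 2: gray(1) + lizard(2) + like(1) + some(1) + snowflake(2) = 7 ✓
Line 3: on(1) + three(1) + visitor(3) = 5 ✓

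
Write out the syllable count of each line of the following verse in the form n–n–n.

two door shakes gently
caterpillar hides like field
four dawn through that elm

Line 1: "two door shakes gently": 1+1+1+2 = 5
Line 2: "caterpillar hides like field": 4+1+1+1 = 7
Line 3: "four dawn through that elm": 1+1+1+1+1 = 5

5–7–5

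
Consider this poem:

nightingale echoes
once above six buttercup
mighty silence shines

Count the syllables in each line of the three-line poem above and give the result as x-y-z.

Line 1: nightingale (3), echoes (2) → 5
Line 2: once (1), above (2), six (1), buttercup (3) → 7
Line 3: mighty (2), silence (2), shines (1) → 5

5-7-5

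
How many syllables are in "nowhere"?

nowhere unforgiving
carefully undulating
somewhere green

"nowhere" has 2 syllables.

2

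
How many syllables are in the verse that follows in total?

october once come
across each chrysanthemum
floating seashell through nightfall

19

Line 1: october (3), once (1), come (1) → 5
Line 2: across (2), each (1), chrysanthemum (4) → 7
Line 3: floating (2), seashell (2), through (1), nightfall (2) → 7
Total: 5 + 7 + 7 = 19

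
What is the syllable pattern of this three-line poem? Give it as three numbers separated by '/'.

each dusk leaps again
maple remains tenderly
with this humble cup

5/7/5

Line 1: each (1), dusk (1), leaps (1), again (2) → 5
Line 2: maple (2), remains (2), tenderly (3) → 7
Line 3: with (1), this (1), humble (2), cup (1) → 5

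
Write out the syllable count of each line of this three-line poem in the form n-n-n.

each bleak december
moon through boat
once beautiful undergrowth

Line 1: each(1) + bleak(1) + december(3) = 5
Line 2: moon(1) + through(1) + boat(1) = 3
Line 3: once(1) + beautiful(3) + undergrowth(3) = 7

5-3-7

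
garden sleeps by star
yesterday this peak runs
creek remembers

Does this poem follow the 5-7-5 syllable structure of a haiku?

No

Line 1: garden (2), sleeps (1), by (1), star (1) → 5 ✓
Line 2: yesterday (3), this (1), peak (1), runs (1) → 6 (expected 7)
Line 3: creek (1), remembers (3) → 4 (expected 5)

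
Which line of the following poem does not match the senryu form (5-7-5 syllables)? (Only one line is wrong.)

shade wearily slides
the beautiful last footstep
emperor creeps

The third line

Line 1: shade (1), wearily (3), slides (1) → 5 ✓
Line 2: the (1), beautiful (3), last (1), footstep (2) → 7 ✓
Line 3: emperor (3), creeps (1) → 4 (expected 5)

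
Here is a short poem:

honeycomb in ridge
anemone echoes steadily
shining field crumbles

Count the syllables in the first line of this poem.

The first line: honeycomb(3) + in(1) + ridge(1) = 5

5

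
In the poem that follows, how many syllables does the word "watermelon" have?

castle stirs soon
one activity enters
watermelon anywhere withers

4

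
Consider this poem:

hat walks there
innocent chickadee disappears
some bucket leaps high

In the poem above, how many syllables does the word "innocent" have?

3

"innocent" has 3 syllables.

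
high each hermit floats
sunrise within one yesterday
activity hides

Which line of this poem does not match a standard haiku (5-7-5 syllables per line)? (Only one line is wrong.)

The second line

Line 1: "high each hermit floats": 1+1+2+1 = 5 ✓
Line 2: "sunrise within one yesterday": 2+2+1+3 = 8 (expected 7)
Line 3: "activity hides": 4+1 = 5 ✓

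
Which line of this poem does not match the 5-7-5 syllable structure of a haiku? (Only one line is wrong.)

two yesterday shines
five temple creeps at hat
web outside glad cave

The second line

Line 1: two(1) + yesterday(3) + shines(1) = 5 ✓
Line 2: five(1) + temple(2) + creeps(1) + at(1) + hat(1) = 6 (expected 7)
Line 3: web(1) + outside(2) + glad(1) + cave(1) = 5 ✓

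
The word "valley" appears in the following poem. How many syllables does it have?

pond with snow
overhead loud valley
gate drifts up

2

"valley" has 2 syllables.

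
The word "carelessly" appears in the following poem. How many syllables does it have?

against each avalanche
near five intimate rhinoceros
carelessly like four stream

3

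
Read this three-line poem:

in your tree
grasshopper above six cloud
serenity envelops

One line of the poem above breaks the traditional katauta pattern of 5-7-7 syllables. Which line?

Line 1: in (1), your (1), tree (1) → 3 (expected 5)
Line 2: grasshopper (3), above (2), six (1), cloud (1) → 7 ✓
Line 3: serenity (4), envelops (3) → 7 ✓

Line 1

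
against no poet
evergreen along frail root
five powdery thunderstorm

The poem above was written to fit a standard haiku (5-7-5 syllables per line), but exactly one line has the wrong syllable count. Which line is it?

Line 1: against(2) + no(1) + poet(2) = 5 ✓
Line 2: evergreen(3) + along(2) + frail(1) + root(1) = 7 ✓
Line 3: five(1) + powdery(3) + thunderstorm(3) = 7 (expected 5)

Line 3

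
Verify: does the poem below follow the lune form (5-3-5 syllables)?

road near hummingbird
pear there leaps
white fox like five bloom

Line 1: road(1) + near(1) + hummingbird(3) = 5 ✓
Line 2: pear(1) + there(1) + leaps(1) = 3 ✓
Line 3: white(1) + fox(1) + like(1) + five(1) + bloom(1) = 5 ✓

Yes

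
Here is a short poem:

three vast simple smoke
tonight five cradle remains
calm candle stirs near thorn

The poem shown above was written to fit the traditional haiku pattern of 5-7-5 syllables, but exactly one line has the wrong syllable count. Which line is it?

The third line

Line 1: three (1), vast (1), simple (2), smoke (1) → 5 ✓
Line 2: tonight (2), five (1), cradle (2), remains (2) → 7 ✓
Line 3: calm (1), candle (2), stirs (1), near (1), thorn (1) → 6 (expected 5)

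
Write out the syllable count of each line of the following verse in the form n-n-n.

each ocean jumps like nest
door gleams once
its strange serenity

6-3-6

Line 1: each (1), ocean (2), jumps (1), like (1), nest (1) → 6
Line 2: door (1), gleams (1), once (1) → 3
Line 3: its (1), strange (1), serenity (4) → 6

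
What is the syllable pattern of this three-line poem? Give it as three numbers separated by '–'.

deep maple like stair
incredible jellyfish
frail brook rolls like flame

Line 1: deep(1) + maple(2) + like(1) + stair(1) = 5
Line 2: incredible(4) + jellyfish(3) = 7
Line 3: frail(1) + brook(1) + rolls(1) + like(1) + flame(1) = 5

5–7–5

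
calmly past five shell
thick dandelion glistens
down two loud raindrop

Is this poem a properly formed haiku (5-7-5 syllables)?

Yes

Line 1: calmly (2), past (1), five (1), shell (1) → 5 ✓
Line 2: thick (1), dandelion (4), glistens (2) → 7 ✓
Line 3: down (1), two (1), loud (1), raindrop (2) → 5 ✓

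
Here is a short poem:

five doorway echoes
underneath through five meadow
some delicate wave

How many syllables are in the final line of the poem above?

The final line: some (1), delicate (3), wave (1) → 5

5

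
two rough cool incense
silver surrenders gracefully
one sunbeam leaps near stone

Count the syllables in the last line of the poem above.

6

The last line: one (1), sunbeam (2), leaps (1), near (1), stone (1) → 6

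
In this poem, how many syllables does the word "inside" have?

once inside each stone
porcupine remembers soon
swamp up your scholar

"inside" has 2 syllables.

2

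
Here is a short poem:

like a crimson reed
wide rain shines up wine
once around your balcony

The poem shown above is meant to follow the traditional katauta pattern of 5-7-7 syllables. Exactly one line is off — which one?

The second line

Line 1: like(1) + a(1) + crimson(2) + reed(1) = 5 ✓
Line 2: wide(1) + rain(1) + shines(1) + up(1) + wine(1) = 5 (expected 7)
Line 3: once(1) + around(2) + your(1) + balcony(3) = 7 ✓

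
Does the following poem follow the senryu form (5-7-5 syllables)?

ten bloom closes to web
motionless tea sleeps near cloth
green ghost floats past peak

No

Line 1: ten (1), bloom (1), closes (2), to (1), web (1) → 6 (expected 5)
Line 2: motionless (3), tea (1), sleeps (1), near (1), cloth (1) → 7 ✓
Line 3: green (1), ghost (1), floats (1), past (1), peak (1) → 5 ✓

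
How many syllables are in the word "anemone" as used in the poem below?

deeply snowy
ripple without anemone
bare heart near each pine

4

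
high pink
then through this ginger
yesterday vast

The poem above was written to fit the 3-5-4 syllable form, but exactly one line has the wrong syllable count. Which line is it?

The first line

Line 1: "high pink": 1+1 = 2 (expected 3)
Line 2: "then through this ginger": 1+1+1+2 = 5 ✓
Line 3: "yesterday vast": 3+1 = 4 ✓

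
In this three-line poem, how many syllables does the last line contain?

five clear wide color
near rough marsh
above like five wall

5

The last line: above(2) + like(1) + five(1) + wall(1) = 5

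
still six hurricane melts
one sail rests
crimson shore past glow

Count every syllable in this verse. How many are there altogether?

Line 1: "still six hurricane melts": 1+1+3+1 = 6
Line 2: "one sail rests": 1+1+1 = 3
Line 3: "crimson shore past glow": 2+1+1+1 = 5
Total: 6 + 3 + 5 = 14

14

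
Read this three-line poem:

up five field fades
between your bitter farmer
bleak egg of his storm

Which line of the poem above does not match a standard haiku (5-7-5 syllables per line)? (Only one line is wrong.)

The first line

Line 1: "up five field fades": 1+1+1+1 = 4 (expected 5)
Line 2: "between your bitter farmer": 2+1+2+2 = 7 ✓
Line 3: "bleak egg of his storm": 1+1+1+1+1 = 5 ✓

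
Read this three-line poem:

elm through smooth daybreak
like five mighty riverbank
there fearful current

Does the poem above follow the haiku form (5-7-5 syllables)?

Yes

Line 1: elm (1), through (1), smooth (1), daybreak (2) → 5 ✓
Line 2: like (1), five (1), mighty (2), riverbank (3) → 7 ✓
Line 3: there (1), fearful (2), current (2) → 5 ✓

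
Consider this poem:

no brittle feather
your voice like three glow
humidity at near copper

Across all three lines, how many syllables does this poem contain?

18

Line 1: "no brittle feather": 1+2+2 = 5
Line 2: "your voice like three glow": 1+1+1+1+1 = 5
Line 3: "humidity at near copper": 4+1+1+2 = 8
Total: 5 + 5 + 8 = 18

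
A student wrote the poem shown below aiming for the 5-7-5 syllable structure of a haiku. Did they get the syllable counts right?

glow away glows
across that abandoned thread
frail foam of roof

No

Line 1: glow (1), away (2), glows (1) → 4 (expected 5)
Line 2: across (2), that (1), abandoned (3), thread (1) → 7 ✓
Line 3: frail (1), foam (1), of (1), roof (1) → 4 (expected 5)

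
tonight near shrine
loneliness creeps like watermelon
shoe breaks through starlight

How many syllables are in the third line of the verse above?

The third line: "shoe breaks through starlight": 1+1+1+2 = 5

5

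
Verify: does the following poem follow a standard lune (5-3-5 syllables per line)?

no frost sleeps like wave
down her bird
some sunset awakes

Yes

Line 1: no(1) + frost(1) + sleeps(1) + like(1) + wave(1) = 5 ✓
Line 2: down(1) + her(1) + bird(1) = 3 ✓
Line 3: some(1) + sunset(2) + awakes(2) = 5 ✓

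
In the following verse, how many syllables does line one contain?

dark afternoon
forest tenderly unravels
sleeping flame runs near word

Line one: "dark afternoon": 1+3 = 4

4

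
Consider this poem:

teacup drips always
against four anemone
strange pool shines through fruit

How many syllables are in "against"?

2

"against" has 2 syllables.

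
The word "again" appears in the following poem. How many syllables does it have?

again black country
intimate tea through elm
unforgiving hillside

2

"again" has 2 syllables.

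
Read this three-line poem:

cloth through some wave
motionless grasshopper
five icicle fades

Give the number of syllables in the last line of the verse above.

5

The last line: five (1), icicle (3), fades (1) → 5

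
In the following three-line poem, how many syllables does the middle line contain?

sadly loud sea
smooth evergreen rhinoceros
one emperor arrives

8

The middle line: "smooth evergreen rhinoceros": 1+3+4 = 8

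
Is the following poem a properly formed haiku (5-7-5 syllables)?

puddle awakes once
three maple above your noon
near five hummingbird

Line 1: "puddle awakes once": 2+2+1 = 5 ✓
Line 2: "three maple above your noon": 1+2+2+1+1 = 7 ✓
Line 3: "near five hummingbird": 1+1+3 = 5 ✓

Yes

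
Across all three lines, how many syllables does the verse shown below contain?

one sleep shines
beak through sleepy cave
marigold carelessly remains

Line 1: one(1) + sleep(1) + shines(1) = 3
Line 2: beak(1) + through(1) + sleepy(2) + cave(1) = 5
Line 3: marigold(3) + carelessly(3) + remains(2) = 8
Total: 3 + 5 + 8 = 16

16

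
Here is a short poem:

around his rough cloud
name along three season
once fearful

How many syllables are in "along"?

2

"along" has 2 syllables.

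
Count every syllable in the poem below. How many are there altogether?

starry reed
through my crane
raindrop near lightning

11

Line 1: "starry reed": 2+1 = 3
Line 2: "through my crane": 1+1+1 = 3
Line 3: "raindrop near lightning": 2+1+2 = 5
Total: 3 + 3 + 5 = 11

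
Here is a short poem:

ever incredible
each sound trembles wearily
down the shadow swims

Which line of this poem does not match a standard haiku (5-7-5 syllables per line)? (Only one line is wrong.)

Line 1: ever (2), incredible (4) → 6 (expected 5)
Line 2: each (1), sound (1), trembles (2), wearily (3) → 7 ✓
Line 3: down (1), the (1), shadow (2), swims (1) → 5 ✓

Line 1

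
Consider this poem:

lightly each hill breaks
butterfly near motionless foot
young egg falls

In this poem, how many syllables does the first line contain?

5

The first line: lightly(2) + each(1) + hill(1) + breaks(1) = 5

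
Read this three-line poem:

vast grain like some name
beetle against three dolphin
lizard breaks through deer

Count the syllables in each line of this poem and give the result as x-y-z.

Line 1: vast (1), grain (1), like (1), some (1), name (1) → 5
Line 2: beetle (2), against (2), three (1), dolphin (2) → 7
Line 3: lizard (2), breaks (1), through (1), deer (1) → 5

5-7-5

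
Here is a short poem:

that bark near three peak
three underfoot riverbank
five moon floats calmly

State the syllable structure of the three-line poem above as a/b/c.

Line 1: "that bark near three peak": 1+1+1+1+1 = 5
Line 2: "three underfoot riverbank": 1+3+3 = 7
Line 3: "five moon floats calmly": 1+1+1+2 = 5

5/7/5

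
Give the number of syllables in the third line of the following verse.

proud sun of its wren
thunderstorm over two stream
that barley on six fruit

The third line: that (1), barley (2), on (1), six (1), fruit (1) → 6

6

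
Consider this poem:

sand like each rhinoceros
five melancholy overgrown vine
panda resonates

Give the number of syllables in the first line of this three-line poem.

The first line: sand (1), like (1), each (1), rhinoceros (4) → 7

7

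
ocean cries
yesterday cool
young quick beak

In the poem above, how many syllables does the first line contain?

3

The first line: ocean(2) + cries(1) = 3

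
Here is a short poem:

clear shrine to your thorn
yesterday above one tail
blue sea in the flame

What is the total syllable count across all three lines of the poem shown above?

17

Line 1: clear (1), shrine (1), to (1), your (1), thorn (1) → 5
Line 2: yesterday (3), above (2), one (1), tail (1) → 7
Line 3: blue (1), sea (1), in (1), the (1), flame (1) → 5
Total: 5 + 7 + 5 = 17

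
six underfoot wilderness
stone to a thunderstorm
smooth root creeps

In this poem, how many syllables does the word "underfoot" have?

"underfoot" has 3 syllables.

3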